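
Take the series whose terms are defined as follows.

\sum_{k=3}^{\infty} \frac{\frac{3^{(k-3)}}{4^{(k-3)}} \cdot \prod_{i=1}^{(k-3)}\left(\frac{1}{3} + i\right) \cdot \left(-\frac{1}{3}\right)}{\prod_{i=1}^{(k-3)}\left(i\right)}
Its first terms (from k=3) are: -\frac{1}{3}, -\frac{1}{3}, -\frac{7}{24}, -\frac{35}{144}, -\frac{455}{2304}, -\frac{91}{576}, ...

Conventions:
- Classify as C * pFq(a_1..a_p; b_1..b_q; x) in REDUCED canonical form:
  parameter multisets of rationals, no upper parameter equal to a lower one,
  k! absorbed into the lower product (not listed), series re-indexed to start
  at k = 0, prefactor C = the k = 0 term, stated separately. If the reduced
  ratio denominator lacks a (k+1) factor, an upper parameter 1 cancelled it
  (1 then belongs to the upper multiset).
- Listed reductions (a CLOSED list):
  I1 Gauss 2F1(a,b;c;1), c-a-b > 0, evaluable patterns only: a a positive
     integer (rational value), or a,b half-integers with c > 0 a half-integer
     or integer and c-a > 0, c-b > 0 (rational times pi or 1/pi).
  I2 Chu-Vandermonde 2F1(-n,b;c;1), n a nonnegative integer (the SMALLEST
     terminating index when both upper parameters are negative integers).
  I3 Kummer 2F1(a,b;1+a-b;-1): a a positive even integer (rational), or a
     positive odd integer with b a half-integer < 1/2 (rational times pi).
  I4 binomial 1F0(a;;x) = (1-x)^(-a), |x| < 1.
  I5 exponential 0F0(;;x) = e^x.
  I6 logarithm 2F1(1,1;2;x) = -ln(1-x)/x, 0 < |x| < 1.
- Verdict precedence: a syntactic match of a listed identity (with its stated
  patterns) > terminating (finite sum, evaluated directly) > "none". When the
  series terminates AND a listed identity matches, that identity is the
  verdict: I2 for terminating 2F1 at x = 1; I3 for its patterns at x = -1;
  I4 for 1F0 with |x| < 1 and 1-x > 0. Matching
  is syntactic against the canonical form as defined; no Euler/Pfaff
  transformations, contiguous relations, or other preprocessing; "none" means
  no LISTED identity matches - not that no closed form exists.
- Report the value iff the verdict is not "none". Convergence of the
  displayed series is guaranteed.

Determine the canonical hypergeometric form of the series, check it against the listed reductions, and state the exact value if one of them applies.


x = \frac{3}{4} here; the reduced form reads 1F0, upper {\frac{4}{3}}, lower {-}, C = -\frac{1}{3}. Verdict (x = \frac{3}{4}): binomial (I4) applies (the 1F0 binomial series: exponent -4/3, x = \frac{3}{4}). Its exact value is \left(-\frac{1}{3}\right) \cdot \left(\frac{1}{4}\right)^{-\frac{4}{3}}.

Key observation: from the first term -\frac{1}{3}: the product of the first k integers (prefactor -1/3) is k!.
Ratio: r(k) = \frac{3}{4} * (k+\frac{4}{3}) / [(k+1)] - poly over poly, x = \frac{3}{4} from leading terms; C = -\frac{1}{3} at k = 0.


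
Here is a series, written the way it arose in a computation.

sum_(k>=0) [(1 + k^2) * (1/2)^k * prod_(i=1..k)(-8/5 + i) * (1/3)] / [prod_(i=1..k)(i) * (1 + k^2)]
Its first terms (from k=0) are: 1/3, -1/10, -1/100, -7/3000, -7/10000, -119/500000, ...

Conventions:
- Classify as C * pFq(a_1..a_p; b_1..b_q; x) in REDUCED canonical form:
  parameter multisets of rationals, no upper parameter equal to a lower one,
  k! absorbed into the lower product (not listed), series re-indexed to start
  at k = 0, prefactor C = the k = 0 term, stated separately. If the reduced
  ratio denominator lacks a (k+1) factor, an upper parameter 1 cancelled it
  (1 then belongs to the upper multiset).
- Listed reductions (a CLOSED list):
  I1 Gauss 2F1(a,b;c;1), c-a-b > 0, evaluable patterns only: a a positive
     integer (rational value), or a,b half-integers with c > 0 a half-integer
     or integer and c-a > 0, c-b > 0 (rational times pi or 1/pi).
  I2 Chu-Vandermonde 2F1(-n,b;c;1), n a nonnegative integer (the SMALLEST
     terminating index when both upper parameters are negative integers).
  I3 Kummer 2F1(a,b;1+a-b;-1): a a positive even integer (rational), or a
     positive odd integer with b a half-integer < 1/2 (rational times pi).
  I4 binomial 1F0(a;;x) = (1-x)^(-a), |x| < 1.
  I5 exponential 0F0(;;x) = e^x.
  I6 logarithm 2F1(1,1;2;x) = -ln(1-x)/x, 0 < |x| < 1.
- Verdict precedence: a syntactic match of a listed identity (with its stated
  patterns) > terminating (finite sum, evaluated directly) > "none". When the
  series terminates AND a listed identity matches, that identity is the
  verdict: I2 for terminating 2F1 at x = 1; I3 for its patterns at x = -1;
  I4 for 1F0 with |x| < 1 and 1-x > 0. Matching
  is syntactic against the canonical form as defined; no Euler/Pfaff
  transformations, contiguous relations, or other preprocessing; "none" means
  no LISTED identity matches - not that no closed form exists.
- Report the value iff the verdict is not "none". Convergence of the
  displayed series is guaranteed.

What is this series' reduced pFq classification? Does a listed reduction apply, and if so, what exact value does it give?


This is 1/3 * 1F0(-3/5; -; 1/2) in reduced canonical form. Verdict: binomial (I4) applies (the 1F0 binomial series: exponent 3/5, x = 1/2). Exact value: (1/3) * (1/2)^(3/5).

Key observation: t_0 = 1/3 here, and the running product (C = 1/3, x = 1/2) telescopes to a rising factorial.
Adjacent-term ratio: r(k) = (1/2) * (k-3/5) / [(k+1)] ; factor over Q: parameters, x = (1/2), and C = 1/3.


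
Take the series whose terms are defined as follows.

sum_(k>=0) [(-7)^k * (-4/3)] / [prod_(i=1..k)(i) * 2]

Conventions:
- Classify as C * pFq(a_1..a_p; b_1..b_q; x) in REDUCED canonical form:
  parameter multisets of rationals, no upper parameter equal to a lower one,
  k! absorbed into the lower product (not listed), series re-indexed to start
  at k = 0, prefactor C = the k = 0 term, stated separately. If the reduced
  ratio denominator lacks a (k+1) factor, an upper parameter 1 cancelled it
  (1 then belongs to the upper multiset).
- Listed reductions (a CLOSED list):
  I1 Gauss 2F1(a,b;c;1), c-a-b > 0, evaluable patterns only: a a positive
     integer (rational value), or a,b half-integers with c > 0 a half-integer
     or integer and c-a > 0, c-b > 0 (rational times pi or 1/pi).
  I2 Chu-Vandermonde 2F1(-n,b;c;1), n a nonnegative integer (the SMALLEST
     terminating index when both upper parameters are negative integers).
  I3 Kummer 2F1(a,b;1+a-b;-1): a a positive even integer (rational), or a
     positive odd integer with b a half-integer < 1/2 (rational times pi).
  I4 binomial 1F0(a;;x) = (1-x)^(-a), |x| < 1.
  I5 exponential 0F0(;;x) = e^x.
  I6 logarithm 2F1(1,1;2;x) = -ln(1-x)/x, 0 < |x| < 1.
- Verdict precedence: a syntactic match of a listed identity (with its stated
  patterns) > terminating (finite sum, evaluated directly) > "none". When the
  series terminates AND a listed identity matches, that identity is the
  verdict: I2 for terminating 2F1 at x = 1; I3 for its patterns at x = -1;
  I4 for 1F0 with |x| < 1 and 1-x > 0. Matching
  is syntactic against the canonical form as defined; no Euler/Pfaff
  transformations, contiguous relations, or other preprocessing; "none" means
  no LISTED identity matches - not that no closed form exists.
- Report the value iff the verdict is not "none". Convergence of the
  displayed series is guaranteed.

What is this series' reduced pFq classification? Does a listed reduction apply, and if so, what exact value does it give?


With C = -2/3: the canonical form is 0F0(-; -; -7). Verdict: the exponential series (I5) applies (the 0F0 exponential series at x = -7). Value: (-2/3) * e^(-7).

Key observation: t_0 being -2/3, the constant factors (C = -2/3) combine into one prefactor.
Adjacent-term ratio: r(k) = (-7) * 1 / [(k+1)] - rational in k, leading ratio (-7); with t_0 = -2/3, classification follows.


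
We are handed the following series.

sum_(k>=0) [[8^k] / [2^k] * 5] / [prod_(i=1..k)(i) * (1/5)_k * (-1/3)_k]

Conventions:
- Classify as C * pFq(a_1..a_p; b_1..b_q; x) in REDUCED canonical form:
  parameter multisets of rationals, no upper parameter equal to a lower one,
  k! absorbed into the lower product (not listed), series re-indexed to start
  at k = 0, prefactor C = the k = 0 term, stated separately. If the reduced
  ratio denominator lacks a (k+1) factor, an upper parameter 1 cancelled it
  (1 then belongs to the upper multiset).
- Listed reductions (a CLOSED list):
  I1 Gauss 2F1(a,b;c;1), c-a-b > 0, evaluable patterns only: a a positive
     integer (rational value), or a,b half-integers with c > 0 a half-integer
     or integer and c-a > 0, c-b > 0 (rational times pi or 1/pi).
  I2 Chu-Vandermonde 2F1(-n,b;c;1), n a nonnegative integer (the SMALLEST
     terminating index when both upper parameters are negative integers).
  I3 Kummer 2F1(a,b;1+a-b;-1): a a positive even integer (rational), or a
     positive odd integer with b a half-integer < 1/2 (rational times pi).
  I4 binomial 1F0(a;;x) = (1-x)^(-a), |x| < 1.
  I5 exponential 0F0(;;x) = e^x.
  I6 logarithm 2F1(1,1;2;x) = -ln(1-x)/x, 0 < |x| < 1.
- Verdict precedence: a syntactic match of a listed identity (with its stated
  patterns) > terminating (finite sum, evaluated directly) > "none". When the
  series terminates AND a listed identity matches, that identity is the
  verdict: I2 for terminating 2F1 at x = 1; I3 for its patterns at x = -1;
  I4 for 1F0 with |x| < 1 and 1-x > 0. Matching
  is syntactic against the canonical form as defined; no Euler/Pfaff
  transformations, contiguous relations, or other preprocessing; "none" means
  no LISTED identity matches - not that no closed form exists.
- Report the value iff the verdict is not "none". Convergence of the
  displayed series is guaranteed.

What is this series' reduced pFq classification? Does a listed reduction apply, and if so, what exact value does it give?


With C = 5: the canonical form is 0F2(-; -1/3, 1/5; 4). Verdict: none - this 0F2 at x = 4 matches no listed pattern, and upper {-} holds no stopper.

Structural cue: from the first term 5: the two k-th powers (C = 5, x = 4) combine into one argument.
Term ratio: r(k) = 4 * 1 / [(k-1/3) (k+1/5) (k+1)] ; factor over Q: parameters, x = 4, and C = 5.


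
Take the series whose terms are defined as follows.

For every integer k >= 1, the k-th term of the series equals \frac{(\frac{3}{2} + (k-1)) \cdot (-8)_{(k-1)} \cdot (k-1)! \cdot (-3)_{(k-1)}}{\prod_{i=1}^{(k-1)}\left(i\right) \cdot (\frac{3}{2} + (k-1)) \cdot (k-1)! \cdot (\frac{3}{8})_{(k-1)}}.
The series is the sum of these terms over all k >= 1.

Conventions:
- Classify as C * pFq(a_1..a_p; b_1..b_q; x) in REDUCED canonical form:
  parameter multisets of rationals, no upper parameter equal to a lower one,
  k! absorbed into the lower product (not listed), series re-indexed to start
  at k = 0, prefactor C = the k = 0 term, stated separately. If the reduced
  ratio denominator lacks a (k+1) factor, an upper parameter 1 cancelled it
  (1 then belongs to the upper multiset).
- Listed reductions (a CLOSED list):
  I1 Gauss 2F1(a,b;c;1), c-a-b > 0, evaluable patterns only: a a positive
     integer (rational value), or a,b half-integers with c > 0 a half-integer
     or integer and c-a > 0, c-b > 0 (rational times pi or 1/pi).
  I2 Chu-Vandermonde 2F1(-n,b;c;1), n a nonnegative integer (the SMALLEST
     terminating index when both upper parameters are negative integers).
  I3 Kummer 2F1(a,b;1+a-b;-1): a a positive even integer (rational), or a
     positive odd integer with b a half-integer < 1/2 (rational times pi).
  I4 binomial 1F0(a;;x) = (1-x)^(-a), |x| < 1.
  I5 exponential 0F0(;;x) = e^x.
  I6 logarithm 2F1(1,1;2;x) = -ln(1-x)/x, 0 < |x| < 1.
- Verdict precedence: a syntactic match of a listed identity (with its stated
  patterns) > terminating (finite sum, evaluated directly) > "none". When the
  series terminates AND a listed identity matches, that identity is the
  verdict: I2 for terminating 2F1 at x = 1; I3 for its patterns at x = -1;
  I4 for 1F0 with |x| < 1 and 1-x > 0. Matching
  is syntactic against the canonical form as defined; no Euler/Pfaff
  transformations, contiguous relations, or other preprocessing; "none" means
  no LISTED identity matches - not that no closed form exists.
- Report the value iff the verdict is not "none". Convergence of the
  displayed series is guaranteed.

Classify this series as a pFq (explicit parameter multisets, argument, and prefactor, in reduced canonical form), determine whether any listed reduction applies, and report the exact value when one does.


The tell: x = 1 and the lower running product (C = 1, x = 1) is a rising factorial.
Term ratio: r(k) = 1 * (k-8) (k-3) / [(k+\frac{3}{8}) (k+1)] ; factor over Q: parameters, x = 1, and C = 1.

x = 1 here; the reduced form reads 2F1, upper {-8, -3}, lower {\frac{3}{8}}, C = 1. Verdict (x = 1): Vandermonde's identity (I2) applies (terminating 2F1 at x = 1 with n = 3, b = -8, c = \frac{3}{8}). Value: \frac{139025}{209}.


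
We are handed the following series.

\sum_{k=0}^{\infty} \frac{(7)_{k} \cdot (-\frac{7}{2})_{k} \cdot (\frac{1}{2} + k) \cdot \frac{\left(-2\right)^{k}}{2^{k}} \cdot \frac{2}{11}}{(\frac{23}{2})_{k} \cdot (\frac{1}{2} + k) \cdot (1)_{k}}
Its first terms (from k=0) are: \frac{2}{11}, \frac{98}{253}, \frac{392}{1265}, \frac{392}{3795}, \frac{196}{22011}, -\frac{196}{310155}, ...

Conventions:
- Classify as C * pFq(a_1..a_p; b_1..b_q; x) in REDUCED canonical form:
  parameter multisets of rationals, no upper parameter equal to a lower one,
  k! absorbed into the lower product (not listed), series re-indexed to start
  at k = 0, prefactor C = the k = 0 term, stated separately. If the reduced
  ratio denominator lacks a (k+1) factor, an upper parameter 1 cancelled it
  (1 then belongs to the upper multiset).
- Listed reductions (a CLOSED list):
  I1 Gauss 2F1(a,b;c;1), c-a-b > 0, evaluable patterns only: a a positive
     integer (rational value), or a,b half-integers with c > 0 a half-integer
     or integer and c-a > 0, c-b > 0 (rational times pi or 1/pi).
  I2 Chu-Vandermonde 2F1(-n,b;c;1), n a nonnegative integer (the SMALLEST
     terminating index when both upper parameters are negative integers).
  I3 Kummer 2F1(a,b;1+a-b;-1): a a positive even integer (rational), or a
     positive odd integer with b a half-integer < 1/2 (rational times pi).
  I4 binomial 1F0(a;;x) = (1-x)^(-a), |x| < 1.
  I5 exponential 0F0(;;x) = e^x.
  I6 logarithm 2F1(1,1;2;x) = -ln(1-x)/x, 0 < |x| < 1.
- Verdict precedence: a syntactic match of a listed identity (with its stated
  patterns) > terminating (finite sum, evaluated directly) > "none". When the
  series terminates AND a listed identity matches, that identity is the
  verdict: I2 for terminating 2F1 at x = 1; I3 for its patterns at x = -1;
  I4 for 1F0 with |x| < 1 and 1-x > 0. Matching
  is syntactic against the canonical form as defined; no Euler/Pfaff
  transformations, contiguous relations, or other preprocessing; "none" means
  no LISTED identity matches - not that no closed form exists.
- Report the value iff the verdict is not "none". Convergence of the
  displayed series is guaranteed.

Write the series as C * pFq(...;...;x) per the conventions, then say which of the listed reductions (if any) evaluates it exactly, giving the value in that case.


The tell: with t_0 = \frac{2}{11}, (1)_k (prefactor 2/11) is k! itself.
Ratio: r(k) = -1 * (k-\frac{7}{2}) (k+7) / [(k+\frac{23}{2}) (k+1)] ; factor over Q: parameters, x = -1, and C = \frac{2}{11}.

At argument -1: a 2F1 with upper {-\frac{7}{2}, 7}, lower {\frac{23}{2}}, scaled by C = \frac{2}{11}. Verdict: the Kummer evaluation I3 applies (x = -1; c = \frac{23}{2} equals 1+a-b for upper {-\frac{7}{2}, 7}: listed pattern). Sum: \frac{1322685}{4194304} \cdot \pi.


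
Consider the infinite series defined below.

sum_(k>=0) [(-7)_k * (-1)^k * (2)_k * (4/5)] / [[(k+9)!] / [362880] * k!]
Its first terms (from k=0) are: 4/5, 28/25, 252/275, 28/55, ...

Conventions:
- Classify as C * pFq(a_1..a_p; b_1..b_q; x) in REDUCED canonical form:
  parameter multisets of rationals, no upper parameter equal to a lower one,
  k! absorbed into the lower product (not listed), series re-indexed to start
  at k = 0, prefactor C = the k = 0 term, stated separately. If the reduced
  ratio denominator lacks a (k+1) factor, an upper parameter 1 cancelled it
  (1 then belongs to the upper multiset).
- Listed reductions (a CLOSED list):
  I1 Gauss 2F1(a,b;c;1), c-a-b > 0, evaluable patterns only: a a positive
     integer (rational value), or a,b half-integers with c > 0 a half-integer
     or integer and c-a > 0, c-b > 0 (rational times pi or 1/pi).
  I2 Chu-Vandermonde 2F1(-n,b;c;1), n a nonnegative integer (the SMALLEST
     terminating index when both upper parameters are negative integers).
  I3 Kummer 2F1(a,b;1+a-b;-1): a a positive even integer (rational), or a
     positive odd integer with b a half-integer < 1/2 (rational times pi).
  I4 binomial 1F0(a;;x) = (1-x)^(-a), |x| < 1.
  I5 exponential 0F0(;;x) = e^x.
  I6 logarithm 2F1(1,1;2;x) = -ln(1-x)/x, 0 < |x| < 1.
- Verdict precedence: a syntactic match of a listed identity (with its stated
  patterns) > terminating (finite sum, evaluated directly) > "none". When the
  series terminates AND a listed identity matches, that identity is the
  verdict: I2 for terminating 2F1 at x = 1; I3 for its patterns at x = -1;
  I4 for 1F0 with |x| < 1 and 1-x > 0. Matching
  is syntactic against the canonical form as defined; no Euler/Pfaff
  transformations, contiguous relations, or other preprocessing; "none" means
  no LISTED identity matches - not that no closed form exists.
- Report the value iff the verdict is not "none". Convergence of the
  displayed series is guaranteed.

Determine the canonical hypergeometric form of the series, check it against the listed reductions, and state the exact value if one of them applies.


Classification (C = 4/5): 2F1 with upper {-7, 2}, lower {10}, argument x = -1. Verdict (x = -1): Kummer (I3) applies (x = -1; c = 10 equals 1+a-b for upper {-7, 2}: listed pattern). Hence: 18/5.

First insight: from the first term 4/5: the denominator's factorial ratio (prefactor 4/5) is a lower Pochhammer.
Ratio: r(k) = (-1) * (k-7) (k+2) / [(k+10) (k+1)] - rational in k. x = (-1); t_0 = 4/5; negate the roots.


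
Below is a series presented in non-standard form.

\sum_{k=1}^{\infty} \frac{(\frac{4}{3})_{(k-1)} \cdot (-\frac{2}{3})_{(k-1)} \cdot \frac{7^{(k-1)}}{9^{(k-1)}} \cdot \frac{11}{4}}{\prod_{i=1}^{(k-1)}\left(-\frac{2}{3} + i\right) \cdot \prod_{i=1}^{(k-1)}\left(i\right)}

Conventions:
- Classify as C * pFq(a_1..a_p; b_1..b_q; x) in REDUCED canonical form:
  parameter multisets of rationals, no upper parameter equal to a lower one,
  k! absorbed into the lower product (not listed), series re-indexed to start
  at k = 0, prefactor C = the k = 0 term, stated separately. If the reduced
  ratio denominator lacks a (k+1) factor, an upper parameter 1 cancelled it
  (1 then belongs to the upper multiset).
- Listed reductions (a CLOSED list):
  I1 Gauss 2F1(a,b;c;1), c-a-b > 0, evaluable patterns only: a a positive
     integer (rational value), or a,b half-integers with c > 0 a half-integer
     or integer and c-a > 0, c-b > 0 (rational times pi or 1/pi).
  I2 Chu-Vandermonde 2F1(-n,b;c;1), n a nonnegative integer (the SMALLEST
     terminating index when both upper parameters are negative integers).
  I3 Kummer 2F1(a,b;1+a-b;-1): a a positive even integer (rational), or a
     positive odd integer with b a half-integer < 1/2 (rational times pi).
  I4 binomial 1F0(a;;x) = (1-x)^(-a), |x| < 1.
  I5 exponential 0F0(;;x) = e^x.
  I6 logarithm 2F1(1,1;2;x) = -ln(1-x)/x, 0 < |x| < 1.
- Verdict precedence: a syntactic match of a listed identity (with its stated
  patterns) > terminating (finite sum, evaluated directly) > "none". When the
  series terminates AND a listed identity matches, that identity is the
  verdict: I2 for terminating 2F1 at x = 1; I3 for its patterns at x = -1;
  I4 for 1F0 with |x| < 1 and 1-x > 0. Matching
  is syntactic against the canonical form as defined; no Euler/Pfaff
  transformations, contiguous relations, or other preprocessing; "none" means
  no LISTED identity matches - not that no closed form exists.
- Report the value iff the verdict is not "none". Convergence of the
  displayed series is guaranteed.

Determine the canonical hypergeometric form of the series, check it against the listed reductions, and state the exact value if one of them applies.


With C = \frac{11}{4}: the canonical form is 2F1(-\frac{2}{3}, \frac{4}{3}; \frac{1}{3}; \frac{7}{9}). Verdict: none. A 2F1 with upper {-\frac{2}{3}, \frac{4}{3}} fits none of I1-I6 at x = \frac{7}{9}; the sum runs forever.

The tell: t_0 = \frac{11}{4} here, and the product of the first k integers (C = 11/4) is k!.
Ratio: r(k) = \frac{7}{9} * (k-\frac{2}{3}) (k+\frac{4}{3}) / [(k+\frac{1}{3}) (k+1)] - rational in k. x = \frac{7}{9}; t_0 = \frac{11}{4}; negate the roots.


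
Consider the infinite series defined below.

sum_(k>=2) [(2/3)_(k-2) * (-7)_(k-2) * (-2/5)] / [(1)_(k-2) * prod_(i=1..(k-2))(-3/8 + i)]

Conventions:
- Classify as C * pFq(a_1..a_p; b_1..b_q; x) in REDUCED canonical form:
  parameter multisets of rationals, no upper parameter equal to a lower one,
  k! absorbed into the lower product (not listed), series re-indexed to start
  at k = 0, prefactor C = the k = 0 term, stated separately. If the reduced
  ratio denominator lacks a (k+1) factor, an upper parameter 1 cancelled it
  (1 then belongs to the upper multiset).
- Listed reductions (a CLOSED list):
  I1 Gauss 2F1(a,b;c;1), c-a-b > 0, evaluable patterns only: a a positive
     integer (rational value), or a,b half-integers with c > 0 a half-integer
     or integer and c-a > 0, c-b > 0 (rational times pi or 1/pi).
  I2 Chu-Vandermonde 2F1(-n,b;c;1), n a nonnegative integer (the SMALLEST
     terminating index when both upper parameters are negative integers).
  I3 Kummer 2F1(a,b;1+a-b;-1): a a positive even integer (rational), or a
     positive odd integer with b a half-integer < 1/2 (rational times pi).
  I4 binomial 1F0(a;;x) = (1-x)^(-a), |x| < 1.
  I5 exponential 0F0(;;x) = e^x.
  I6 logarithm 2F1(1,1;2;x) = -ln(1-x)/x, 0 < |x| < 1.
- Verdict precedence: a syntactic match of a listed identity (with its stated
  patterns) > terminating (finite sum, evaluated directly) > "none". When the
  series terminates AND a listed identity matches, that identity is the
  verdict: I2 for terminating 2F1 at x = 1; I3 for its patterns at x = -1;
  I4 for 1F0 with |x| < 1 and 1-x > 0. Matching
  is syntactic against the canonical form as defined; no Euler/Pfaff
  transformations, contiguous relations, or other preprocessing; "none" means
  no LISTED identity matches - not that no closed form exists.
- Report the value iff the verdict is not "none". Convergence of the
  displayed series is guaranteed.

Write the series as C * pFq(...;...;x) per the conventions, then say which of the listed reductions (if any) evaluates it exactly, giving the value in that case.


Canonical form: C = -2/5 times 2F1 with upper {-7, 2/3}, lower {5/8}, x = 1. Verdict (x = 1): Vandermonde's identity (I2) applies (terminating 2F1 at x = 1 with n = 7, b = 2/3, c = 5/8). Its exact value is 545392606/83951439525.

Key observation: with t_0 = -2/5, (1)_k (C = -2/5, x = 1) is k! itself.
Consecutive-term ratio: r(k) = 1 * (k-7) (k+2/3) / [(k+5/8) (k+1)] - poly over poly, x = 1 from leading terms; C = -2/5 at k = 0.


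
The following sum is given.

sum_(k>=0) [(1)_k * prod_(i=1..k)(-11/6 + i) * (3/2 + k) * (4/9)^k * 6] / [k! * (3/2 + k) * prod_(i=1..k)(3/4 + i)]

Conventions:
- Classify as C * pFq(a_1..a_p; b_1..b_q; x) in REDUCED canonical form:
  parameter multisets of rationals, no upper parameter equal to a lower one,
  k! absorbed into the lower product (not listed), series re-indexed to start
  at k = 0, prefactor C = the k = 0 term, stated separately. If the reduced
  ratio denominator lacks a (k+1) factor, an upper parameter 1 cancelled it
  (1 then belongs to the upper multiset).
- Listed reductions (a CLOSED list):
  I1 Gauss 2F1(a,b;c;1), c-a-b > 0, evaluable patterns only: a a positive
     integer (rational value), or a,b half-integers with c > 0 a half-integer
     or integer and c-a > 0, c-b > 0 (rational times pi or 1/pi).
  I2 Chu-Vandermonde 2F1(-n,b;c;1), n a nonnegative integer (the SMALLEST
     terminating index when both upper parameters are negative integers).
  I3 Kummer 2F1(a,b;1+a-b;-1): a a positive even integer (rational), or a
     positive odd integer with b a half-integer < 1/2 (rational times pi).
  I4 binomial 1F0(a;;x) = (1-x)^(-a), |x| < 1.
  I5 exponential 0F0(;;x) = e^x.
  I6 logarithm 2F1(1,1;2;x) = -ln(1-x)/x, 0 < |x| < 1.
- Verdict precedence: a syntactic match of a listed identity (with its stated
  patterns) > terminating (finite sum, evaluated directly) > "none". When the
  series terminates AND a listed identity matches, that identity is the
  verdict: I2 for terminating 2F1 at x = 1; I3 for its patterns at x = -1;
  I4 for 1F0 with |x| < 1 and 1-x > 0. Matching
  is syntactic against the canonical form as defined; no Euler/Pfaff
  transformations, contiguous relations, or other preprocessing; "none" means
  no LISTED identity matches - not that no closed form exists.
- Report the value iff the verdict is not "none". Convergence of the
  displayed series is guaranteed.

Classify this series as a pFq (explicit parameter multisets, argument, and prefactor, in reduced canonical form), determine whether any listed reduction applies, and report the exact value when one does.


Structural cue: with t_0 = 6, the running product (prefactor 6) telescopes to a rising factorial.
Ratio: r(k) = (4/9) * (k-5/6) (k+1) / [(k+7/4) (k+1)] - rational; roots negated = parameters, x = (4/9), C = 6.

This is 6 * 2F1(-5/6, 1; 7/4; 4/9) in reduced canonical form. Verdict: none - at argument 4/9 the multisets {-5/6, 1} ; {7/4} match no listed identity.


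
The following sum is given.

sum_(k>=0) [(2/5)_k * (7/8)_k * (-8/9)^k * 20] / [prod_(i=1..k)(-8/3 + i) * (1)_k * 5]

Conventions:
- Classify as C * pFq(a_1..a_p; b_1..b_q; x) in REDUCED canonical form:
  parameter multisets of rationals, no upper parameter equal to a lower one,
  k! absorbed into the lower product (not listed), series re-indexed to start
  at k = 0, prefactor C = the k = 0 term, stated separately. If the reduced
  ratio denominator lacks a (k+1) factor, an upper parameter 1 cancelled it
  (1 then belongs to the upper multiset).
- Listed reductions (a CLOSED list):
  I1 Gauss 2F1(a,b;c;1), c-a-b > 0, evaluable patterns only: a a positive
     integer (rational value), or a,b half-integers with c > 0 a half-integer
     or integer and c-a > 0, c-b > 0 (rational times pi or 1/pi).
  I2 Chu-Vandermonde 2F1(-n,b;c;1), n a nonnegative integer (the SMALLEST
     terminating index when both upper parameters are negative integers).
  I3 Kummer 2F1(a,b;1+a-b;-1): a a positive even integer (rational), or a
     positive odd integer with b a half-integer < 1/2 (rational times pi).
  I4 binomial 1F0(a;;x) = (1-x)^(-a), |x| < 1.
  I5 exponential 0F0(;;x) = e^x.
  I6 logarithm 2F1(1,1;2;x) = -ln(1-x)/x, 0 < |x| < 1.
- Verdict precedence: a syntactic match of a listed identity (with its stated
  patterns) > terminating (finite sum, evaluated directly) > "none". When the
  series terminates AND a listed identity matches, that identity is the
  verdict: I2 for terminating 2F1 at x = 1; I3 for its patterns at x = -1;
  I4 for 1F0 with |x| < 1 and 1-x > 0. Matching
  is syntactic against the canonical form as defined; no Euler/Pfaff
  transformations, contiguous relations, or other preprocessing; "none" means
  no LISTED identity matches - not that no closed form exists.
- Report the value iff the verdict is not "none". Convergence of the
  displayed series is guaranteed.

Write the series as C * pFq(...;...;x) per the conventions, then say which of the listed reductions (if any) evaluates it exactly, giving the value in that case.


The tell: t_0 = 4 here, and (1)_k (C = 4, x = -8/9) is k! itself.
Adjacent-term ratio: r(k) = (-8/9) * (k+2/5) (k+7/8) / [(k-5/3) (k+1)] - rational; roots negated = parameters, x = (-8/9), C = 4.

The series (x = -8/9) is 2F1: upper {2/5, 7/8}, lower {-5/3}, prefactor 4. Verdict: none (x = -8/9): each listed identity misses the multisets {2/5, 7/8} ; {-5/3}.


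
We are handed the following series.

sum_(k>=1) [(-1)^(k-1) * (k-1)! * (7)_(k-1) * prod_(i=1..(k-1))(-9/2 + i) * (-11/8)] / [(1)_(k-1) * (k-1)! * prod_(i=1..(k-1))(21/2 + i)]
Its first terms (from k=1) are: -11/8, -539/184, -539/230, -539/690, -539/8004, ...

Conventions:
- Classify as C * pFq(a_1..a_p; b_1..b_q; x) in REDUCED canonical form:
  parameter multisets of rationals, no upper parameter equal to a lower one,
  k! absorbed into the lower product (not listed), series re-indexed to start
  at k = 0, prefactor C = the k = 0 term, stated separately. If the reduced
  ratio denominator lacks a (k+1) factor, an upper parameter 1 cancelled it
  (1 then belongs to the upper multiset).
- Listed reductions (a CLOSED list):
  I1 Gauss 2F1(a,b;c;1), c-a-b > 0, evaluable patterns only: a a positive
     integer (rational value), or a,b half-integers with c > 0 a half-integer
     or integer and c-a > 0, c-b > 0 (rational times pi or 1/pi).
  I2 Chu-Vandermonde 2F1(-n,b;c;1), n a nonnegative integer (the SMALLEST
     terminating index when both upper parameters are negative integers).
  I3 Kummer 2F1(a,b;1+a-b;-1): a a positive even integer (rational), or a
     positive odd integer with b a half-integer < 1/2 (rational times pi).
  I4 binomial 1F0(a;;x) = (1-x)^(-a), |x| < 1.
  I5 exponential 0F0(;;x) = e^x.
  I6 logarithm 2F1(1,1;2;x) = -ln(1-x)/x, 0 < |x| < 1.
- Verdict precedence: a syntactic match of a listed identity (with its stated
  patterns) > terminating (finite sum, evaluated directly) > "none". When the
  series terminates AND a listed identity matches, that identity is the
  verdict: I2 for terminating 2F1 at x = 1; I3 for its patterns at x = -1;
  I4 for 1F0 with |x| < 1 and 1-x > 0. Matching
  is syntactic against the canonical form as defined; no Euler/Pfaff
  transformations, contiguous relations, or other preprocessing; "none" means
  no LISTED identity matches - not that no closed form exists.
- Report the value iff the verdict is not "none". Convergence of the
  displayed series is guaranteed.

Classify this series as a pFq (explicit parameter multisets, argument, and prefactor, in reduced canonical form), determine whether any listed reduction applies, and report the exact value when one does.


With C = -11/8: the canonical form is 2F1(-7/2, 7; 23/2; -1). Verdict: this is Kummer (I3) (x = -1; c = 23/2 equals 1+a-b for upper {-7/2, 7}: listed pattern). Hence: (-160044885/67108864) * pi.

Key step: x = (-1) and the running product (C = -11/8) telescopes to a rising factorial.
Adjacent-term ratio: r(k) = (-1) * (k-7/2) (k+7) / [(k+23/2) (k+1)] - rational in k, leading ratio (-1); with t_0 = -11/8, classification follows.


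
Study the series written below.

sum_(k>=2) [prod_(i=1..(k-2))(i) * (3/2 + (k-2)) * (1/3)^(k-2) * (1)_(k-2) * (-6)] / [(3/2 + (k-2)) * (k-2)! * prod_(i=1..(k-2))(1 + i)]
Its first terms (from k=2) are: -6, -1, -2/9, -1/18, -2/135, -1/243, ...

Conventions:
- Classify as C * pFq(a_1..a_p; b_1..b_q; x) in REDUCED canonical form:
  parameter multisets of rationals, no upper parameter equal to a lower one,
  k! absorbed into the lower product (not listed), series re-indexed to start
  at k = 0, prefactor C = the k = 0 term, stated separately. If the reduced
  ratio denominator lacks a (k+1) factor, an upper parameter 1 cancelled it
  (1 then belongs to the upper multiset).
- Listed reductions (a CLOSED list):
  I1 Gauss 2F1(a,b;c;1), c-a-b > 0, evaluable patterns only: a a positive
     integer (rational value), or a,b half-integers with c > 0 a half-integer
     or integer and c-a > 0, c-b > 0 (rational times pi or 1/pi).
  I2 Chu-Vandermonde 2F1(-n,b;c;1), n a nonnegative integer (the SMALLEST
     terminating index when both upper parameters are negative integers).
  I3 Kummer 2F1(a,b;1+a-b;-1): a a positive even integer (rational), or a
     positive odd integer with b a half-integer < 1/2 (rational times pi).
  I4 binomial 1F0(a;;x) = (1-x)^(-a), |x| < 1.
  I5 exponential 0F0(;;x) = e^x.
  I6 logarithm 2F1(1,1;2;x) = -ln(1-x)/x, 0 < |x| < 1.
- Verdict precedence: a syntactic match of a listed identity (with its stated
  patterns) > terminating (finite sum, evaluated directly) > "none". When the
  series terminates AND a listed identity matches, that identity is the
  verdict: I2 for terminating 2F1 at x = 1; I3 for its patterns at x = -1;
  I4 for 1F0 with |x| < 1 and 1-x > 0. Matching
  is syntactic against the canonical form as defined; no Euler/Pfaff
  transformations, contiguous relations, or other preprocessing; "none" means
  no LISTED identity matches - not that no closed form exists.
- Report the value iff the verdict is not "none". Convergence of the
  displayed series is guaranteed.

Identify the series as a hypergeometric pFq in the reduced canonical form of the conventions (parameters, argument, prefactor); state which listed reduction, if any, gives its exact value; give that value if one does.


Classification (C = -6): 2F1 with upper {1, 1}, lower {2}, argument x = 1/3. Verdict: the I6 logarithm reduction matches (the logarithm: parameters (1,1;2), x = 1/3). Sum: 18 * ln(2/3).

The tell: t_0 = -6 here, and the lower running product (C = -6) is a rising factorial.
Adjacent-term ratio: r(k) = (1/3) * (k+1) (k+1) / [(k+2) (k+1)] ; factor over Q: parameters, x = (1/3), and C = -6.


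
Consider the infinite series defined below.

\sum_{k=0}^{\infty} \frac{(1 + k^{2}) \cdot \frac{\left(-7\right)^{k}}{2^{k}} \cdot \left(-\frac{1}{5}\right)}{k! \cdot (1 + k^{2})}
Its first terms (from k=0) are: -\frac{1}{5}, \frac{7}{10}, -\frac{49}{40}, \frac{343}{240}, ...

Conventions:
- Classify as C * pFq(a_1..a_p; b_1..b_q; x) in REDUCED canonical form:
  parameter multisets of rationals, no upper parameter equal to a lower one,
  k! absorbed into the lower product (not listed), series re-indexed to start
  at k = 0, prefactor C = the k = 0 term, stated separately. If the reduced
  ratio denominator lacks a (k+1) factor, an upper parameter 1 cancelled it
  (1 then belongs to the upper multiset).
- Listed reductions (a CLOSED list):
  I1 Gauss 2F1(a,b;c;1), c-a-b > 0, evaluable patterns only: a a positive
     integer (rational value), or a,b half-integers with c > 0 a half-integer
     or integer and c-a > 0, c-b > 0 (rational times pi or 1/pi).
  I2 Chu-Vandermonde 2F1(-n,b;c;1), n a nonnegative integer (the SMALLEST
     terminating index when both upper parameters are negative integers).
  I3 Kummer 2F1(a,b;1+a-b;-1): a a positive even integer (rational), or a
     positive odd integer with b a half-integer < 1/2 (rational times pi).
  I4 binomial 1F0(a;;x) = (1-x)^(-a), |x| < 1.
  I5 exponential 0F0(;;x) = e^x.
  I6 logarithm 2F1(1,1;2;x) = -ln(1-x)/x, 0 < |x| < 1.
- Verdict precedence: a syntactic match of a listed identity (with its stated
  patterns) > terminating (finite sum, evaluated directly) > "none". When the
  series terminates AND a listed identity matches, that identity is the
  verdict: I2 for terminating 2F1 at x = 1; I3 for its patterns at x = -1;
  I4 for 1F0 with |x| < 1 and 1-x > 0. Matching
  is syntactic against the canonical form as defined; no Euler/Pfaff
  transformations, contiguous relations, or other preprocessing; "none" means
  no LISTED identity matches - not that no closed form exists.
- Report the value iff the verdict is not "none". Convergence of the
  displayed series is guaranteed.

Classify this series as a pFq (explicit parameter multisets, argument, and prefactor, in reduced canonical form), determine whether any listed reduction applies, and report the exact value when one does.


x = -\frac{7}{2} here; the reduced form reads 0F0, upper {-}, lower {-}, C = -\frac{1}{5}. Verdict (x = -\frac{7}{2}): the I5 exponential reduction applies (the 0F0 exponential series at x = -\frac{7}{2}). Its exact value is \left(-\frac{1}{5}\right) \cdot e^{-\frac{7}{2}}.

The tell: t_0 = -\frac{1}{5} here, and striking the common factor k^2 + 1 reduces the term (C = -1/5).
Step ratio: r(k) = -\frac{7}{2} * 1 / [(k+1)] - rational; roots negated = parameters, x = -\frac{7}{2}, C = -\frac{1}{5}.


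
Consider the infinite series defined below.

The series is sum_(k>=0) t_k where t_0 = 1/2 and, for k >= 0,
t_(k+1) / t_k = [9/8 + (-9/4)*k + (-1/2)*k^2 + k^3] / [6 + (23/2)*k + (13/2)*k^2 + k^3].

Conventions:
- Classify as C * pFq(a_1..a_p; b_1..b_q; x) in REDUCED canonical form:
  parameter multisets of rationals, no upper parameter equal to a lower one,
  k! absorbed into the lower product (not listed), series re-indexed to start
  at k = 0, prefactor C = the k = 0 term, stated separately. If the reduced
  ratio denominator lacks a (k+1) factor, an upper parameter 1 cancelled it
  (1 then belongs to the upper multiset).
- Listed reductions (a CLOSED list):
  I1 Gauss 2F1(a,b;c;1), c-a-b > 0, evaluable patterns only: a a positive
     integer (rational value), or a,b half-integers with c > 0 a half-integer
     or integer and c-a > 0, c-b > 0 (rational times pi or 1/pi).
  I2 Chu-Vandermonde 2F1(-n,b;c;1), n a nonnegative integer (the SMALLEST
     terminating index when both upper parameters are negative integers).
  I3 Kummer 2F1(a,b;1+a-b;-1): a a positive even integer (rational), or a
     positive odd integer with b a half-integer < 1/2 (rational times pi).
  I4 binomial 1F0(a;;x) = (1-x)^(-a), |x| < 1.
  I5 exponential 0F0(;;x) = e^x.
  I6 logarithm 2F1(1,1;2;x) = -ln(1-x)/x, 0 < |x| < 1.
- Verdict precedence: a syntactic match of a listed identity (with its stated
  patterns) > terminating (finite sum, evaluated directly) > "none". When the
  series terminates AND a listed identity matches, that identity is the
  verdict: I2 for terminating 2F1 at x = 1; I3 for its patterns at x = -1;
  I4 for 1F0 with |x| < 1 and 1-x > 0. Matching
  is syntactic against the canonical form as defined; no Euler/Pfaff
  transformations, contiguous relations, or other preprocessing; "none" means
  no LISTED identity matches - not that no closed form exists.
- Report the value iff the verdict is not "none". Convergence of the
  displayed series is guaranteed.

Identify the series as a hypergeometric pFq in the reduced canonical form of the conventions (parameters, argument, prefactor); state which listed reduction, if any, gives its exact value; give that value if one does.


The series (x = 1) is 2F1: upper {-3/2, -1/2}, lower {4}, prefactor 1/2. Verdict: Gauss (I1, half-integer pattern) applies (x = 1; upper {-3/2, -1/2} half-integers, c = 4 in the evaluable pattern). Value: (4096/2205) / pi.

First insight: x = 1 and roots of the ratio polynomials (C = 1/2) are the negated parameters.
Adjacent-term ratio: r(k) = 1 * (k-3/2) (k-1/2) / [(k+4) (k+1)] - rational; roots negated = parameters, x = 1, C = 1/2.


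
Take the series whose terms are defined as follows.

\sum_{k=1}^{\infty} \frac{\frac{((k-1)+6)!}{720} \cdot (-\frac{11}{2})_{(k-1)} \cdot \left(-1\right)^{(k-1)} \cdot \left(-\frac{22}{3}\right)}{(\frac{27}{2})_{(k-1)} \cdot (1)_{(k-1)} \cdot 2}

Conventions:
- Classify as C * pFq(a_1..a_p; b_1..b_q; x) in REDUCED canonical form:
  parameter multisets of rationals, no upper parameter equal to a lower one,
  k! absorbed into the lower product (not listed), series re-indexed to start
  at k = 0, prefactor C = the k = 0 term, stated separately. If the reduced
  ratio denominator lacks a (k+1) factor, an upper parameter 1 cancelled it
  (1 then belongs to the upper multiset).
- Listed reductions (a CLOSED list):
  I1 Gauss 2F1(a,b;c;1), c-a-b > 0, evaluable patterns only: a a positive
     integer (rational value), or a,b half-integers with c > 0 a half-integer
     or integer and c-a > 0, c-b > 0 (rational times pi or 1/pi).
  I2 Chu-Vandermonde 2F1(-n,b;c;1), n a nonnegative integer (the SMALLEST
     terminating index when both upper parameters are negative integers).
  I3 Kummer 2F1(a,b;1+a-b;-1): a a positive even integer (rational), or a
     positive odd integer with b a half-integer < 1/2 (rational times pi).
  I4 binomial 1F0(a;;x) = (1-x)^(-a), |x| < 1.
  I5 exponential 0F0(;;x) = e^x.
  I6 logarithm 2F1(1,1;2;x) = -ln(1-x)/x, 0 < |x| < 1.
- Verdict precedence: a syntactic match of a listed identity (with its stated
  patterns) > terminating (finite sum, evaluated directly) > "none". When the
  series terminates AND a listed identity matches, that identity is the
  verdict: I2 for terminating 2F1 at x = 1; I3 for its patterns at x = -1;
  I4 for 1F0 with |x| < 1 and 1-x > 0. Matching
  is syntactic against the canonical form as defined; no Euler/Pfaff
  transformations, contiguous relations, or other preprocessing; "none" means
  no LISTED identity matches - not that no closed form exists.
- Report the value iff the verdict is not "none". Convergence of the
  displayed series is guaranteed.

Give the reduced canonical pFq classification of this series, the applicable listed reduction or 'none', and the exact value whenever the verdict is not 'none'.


x = -1 here; the reduced form reads 2F1, upper {-\frac{11}{2}, 7}, lower {\frac{27}{2}}, C = -\frac{11}{3}. Verdict (x = -1): the Kummer evaluation I3 applies (x = -1; c = \frac{27}{2} equals 1+a-b for upper {-\frac{11}{2}, 7}: listed pattern). Its exact value is \left(-\frac{10225089875}{805306368}\right) \cdot \pi.

Key observation: with t_0 = -\frac{11}{3}, the factorial ratio (C = -11/3) (k+a-1)!/(a-1)! is a rising factorial (a)_k.
Adjacent-term ratio: r(k) = -1 * (k-\frac{11}{2}) (k+7) / [(k+\frac{27}{2}) (k+1)] - poly over poly, x = -1 from leading terms; C = -\frac{11}{3} at k = 0.
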